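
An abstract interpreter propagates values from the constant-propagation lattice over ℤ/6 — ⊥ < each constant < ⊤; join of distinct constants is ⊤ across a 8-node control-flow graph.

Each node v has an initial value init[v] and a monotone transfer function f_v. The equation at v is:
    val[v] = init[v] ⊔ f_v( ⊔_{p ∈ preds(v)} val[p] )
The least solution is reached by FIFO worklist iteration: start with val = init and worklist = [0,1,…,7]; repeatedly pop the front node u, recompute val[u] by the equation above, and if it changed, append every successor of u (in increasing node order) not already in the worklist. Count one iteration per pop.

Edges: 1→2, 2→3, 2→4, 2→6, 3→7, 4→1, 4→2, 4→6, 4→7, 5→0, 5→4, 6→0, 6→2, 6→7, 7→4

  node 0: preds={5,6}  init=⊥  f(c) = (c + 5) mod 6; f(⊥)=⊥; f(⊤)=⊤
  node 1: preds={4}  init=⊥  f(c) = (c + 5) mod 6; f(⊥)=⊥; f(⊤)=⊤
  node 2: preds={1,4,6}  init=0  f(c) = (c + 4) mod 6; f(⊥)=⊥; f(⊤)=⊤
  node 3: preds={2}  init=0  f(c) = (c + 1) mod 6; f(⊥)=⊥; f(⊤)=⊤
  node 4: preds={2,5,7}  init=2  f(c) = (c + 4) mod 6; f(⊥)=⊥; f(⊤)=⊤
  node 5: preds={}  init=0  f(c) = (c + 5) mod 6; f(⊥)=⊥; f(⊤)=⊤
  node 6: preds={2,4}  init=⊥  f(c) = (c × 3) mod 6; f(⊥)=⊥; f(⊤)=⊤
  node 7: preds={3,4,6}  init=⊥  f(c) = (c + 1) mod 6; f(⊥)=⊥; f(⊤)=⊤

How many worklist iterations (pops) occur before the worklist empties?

Trace (12 dequeues):
  [1] u=0 | in 0 | out 5 | prev ⊥ | push {}
  [2] u=1 | in 2 | out 1 | prev ⊥ | push {}
  [3] u=2 | in ⊤ | out ⊤ | prev 0 | push {}
  [4] u=3 | in ⊤ | out ⊤ | prev 0 | push {}
  [5] u=4 | in ⊤ | out ⊤ | prev 2 | push {1,2}
  [6] u=5 | in ⊥ | out 0 | ==
  [7] u=6 | in ⊤ | out ⊤ | prev ⊥ | push {0}
  [8] u=7 | in ⊤ | out ⊤ | prev ⊥ | push {4}
  [9] u=1 | in ⊤ | out ⊤ | prev 1 | push {}
  [10] u=2 | in ⊤ | out ⊤ | ==
  [11] u=0 | in ⊤ | out ⊤ | prev 5 | push {}
  [12] u=4 | in ⊤ | out ⊤ | ==

Converged values:
  [0] ⊤
  [1] ⊤
  [2] ⊤
  [3] ⊤
  [4] ⊤
  [5] 0
  [6] ⊤
  [7] ⊤

12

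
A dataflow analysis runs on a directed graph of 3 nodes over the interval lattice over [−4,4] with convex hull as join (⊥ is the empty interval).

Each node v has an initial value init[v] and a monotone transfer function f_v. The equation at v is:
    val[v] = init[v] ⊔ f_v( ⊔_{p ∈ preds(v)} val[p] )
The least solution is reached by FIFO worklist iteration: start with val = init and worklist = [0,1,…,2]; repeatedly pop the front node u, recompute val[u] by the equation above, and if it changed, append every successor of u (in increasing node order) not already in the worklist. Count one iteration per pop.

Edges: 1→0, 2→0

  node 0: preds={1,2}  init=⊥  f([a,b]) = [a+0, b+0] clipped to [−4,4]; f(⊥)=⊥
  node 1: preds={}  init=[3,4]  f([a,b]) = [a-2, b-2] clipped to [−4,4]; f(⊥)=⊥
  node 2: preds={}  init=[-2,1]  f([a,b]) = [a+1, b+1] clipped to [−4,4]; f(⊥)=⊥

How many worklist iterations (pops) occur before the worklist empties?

Worklist (3 pops):
  #1 pop 0: in=[-2,4] → [-2,4] (was ⊥); enqueue []
  #2 pop 1: in=⊥ → [3,4] (no change)
  #3 pop 2: in=⊥ → [-2,1] (no change)

Fixpoint:
  val[0] = [-2,4]
  val[1] = [3,4]
  val[2] = [-2,1]

3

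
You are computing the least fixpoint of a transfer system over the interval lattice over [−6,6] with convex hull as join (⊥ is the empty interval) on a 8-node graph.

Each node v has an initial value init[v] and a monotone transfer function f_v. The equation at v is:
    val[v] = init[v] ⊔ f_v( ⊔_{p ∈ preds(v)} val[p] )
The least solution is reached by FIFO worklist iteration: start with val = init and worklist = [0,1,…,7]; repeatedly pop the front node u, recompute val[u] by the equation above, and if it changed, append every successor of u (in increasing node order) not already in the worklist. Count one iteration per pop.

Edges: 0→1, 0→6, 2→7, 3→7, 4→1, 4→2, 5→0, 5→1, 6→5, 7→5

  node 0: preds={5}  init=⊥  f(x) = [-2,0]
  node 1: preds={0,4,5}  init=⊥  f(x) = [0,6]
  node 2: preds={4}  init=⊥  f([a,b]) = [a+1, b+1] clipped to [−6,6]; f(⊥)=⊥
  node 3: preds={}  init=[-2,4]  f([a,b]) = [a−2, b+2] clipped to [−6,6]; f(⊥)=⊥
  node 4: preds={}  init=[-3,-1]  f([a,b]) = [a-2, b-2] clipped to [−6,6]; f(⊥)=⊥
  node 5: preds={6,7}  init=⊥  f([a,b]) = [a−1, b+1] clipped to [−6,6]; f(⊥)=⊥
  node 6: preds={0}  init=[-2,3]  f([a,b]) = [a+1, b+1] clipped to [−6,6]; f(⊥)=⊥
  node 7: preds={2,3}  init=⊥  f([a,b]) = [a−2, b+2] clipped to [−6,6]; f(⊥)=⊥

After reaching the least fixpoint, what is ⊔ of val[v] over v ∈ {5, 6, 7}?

[-5,6]

Iteration log — 13 steps:
  step 1. node 0  ⊔preds=⊥  new=[-2,0]  old=⊥  +wl: 
  step 2. node 1  ⊔preds=[-3,0]  new=[0,6]  old=⊥  +wl: 
  step 3. node 2  ⊔preds=[-3,-1]  new=[-2,0]  old=⊥  +wl: 
  step 4. node 3  ⊔preds=⊥  new=[-2,4]  stable
  step 5. node 4  ⊔preds=⊥  new=[-3,-1]  stable
  step 6. node 5  ⊔preds=[-2,3]  new=[-3,4]  old=⊥  +wl: 0,1
  step 7. node 6  ⊔preds=[-2,0]  new=[-2,3]  stable
  step 8. node 7  ⊔preds=[-2,4]  new=[-4,6]  old=⊥  +wl: 5
  step 9. node 0  ⊔preds=[-3,4]  new=[-2,0]  stable
  step 10. node 1  ⊔preds=[-3,4]  new=[0,6]  stable
  step 11. node 5  ⊔preds=[-4,6]  new=[-5,6]  old=[-3,4]  +wl: 0,1
  step 12. node 0  ⊔preds=[-5,6]  new=[-2,0]  stable
  step 13. node 1  ⊔preds=[-5,6]  new=[0,6]  stable

Least fixpoint reached:
  node 0: [-2,0]
  node 1: [0,6]
  node 2: [-2,0]
  node 3: [-2,4]
  node 4: [-3,-1]
  node 5: [-5,6]
  node 6: [-2,3]
  node 7: [-4,6]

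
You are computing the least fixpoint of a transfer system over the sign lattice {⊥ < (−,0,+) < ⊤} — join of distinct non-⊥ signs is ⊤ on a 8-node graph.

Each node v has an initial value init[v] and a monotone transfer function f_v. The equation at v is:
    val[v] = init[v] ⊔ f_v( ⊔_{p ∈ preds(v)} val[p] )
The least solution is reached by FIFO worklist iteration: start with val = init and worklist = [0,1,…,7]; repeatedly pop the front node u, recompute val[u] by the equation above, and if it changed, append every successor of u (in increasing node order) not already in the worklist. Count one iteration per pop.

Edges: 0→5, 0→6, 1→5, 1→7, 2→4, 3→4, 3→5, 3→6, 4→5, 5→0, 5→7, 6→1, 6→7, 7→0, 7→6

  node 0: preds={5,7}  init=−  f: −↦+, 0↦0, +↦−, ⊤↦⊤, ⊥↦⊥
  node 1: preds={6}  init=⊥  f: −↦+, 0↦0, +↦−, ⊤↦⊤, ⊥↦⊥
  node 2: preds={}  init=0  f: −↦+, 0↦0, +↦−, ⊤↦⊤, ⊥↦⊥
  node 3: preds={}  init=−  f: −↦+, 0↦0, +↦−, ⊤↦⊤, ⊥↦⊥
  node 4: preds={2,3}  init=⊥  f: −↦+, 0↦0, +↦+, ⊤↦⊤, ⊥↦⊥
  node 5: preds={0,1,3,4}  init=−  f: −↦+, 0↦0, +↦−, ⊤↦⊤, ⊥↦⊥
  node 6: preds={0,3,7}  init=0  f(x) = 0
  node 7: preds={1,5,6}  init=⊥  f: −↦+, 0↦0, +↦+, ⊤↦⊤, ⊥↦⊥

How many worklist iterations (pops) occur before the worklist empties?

10

Trace (10 dequeues):
  [1] u=0 | in − | out ⊤ | prev − | push {}
  [2] u=1 | in 0 | out 0 | prev ⊥ | push {}
  [3] u=2 | in ⊥ | out 0 | ==
  [4] u=3 | in ⊥ | out − | ==
  [5] u=4 | in ⊤ | out ⊤ | prev ⊥ | push {}
  [6] u=5 | in ⊤ | out ⊤ | prev − | push {0}
  [7] u=6 | in ⊤ | out 0 | ==
  [8] u=7 | in ⊤ | out ⊤ | prev ⊥ | push {6}
  [9] u=0 | in ⊤ | out ⊤ | ==
  [10] u=6 | in ⊤ | out 0 | ==

Converged values:
  [0] ⊤
  [1] 0
  [2] 0
  [3] −
  [4] ⊤
  [5] ⊤
  [6] 0
  [7] ⊤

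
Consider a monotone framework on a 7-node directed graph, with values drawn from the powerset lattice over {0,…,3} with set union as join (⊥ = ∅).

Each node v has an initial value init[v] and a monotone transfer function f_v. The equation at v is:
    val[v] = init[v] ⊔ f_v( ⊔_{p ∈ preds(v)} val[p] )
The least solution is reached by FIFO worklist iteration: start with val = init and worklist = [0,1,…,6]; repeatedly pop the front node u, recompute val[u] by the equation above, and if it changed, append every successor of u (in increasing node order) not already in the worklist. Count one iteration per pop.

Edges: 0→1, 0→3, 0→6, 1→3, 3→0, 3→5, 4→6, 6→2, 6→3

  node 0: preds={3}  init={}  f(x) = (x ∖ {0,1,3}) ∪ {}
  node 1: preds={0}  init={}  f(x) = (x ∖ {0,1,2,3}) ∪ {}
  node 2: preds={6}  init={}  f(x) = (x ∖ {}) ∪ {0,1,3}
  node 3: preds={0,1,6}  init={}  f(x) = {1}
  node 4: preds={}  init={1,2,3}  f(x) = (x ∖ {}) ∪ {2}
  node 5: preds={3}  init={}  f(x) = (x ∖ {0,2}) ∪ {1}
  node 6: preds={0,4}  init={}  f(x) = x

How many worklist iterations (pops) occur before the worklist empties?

Iteration log — 10 steps:
  step 1. node 0  ⊔preds={}  new={}  stable
  step 2. node 1  ⊔preds={}  new={}  stable
  step 3. node 2  ⊔preds={}  new={0,1,3}  old={}  +wl: 
  step 4. node 3  ⊔preds={}  new={1}  old={}  +wl: 0
  step 5. node 4  ⊔preds={}  new={1,2,3}  stable
  step 6. node 5  ⊔preds={1}  new={1}  old={}  +wl: 
  step 7. node 6  ⊔preds={1,2,3}  new={1,2,3}  old={}  +wl: 2,3
  step 8. node 0  ⊔preds={1}  new={}  stable
  step 9. node 2  ⊔preds={1,2,3}  new={0,1,2,3}  old={0,1,3}  +wl: 
  step 10. node 3  ⊔preds={1,2,3}  new={1}  stable

Least fixpoint reached:
  node 0: {}
  node 1: {}
  node 2: {0,1,2,3}
  node 3: {1}
  node 4: {1,2,3}
  node 5: {1}
  node 6: {1,2,3}

10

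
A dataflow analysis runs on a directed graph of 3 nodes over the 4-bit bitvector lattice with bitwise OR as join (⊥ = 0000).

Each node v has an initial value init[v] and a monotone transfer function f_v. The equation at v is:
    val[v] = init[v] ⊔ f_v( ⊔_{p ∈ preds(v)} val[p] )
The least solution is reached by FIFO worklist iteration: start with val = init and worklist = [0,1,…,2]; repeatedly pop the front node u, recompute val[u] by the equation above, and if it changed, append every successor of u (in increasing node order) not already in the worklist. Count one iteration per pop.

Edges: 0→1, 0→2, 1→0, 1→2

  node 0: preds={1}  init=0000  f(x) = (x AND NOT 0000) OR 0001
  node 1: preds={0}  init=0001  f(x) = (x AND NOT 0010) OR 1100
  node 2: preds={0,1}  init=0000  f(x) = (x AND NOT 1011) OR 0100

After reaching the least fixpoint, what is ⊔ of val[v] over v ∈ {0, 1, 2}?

Trace (6 dequeues):
  [1] u=0 | in 0001 | out 0001 | prev 0000 | push {}
  [2] u=1 | in 0001 | out 1101 | prev 0001 | push {0}
  [3] u=2 | in 1101 | out 0100 | prev 0000 | push {}
  [4] u=0 | in 1101 | out 1101 | prev 0001 | push {1,2}
  [5] u=1 | in 1101 | out 1101 | ==
  [6] u=2 | in 1101 | out 0100 | ==

Converged values:
  [0] 1101
  [1] 1101
  [2] 0100

1101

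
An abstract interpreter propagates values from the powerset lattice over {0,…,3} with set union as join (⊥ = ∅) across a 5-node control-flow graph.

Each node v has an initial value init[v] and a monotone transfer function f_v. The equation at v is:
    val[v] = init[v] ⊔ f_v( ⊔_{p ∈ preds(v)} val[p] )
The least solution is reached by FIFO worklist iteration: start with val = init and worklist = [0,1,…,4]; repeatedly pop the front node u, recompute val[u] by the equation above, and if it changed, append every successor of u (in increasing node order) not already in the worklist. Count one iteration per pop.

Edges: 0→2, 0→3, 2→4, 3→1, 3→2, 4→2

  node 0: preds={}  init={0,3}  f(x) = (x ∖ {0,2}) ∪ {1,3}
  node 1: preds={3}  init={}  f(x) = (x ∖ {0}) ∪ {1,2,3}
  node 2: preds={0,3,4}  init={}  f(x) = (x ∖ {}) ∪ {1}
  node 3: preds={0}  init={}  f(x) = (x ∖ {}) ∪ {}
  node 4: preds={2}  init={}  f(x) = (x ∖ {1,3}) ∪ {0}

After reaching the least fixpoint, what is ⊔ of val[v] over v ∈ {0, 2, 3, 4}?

Worklist (7 pops):
  #1 pop 0: in={} → {0,1,3} (was {0,3}); enqueue []
  #2 pop 1: in={} → {1,2,3} (was {}); enqueue []
  #3 pop 2: in={0,1,3} → {0,1,3} (was {}); enqueue []
  #4 pop 3: in={0,1,3} → {0,1,3} (was {}); enqueue [1,2]
  #5 pop 4: in={0,1,3} → {0} (was {}); enqueue []
  #6 pop 1: in={0,1,3} → {1,2,3} (no change)
  #7 pop 2: in={0,1,3} → {0,1,3} (no change)

Fixpoint:
  val[0] = {0,1,3}
  val[1] = {1,2,3}
  val[2] = {0,1,3}
  val[3] = {0,1,3}
  val[4] = {0}

{0,1,3}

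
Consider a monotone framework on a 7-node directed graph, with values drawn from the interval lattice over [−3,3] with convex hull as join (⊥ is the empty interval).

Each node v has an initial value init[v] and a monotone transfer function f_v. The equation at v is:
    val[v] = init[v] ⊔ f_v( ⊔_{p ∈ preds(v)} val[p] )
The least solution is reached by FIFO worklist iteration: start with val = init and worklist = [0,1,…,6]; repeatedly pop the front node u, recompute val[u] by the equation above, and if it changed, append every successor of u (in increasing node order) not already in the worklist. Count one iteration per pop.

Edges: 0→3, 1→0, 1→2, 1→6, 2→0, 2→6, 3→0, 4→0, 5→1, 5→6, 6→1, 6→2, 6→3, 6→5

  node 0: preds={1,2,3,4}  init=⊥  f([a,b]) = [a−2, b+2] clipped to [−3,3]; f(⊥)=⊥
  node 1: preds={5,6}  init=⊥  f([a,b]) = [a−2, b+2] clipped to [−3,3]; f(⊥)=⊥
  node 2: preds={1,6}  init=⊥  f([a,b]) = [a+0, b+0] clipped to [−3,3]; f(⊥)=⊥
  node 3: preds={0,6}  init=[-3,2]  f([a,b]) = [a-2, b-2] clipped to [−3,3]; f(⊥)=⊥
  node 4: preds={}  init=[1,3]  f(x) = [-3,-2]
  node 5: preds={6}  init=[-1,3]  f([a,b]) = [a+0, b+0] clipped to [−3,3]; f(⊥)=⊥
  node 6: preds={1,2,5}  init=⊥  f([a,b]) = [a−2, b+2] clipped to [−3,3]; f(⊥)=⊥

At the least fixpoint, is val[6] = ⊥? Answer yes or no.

no

Iteration log — 14 steps:
  step 1. node 0  ⊔preds=[-3,3]  new=[-3,3]  old=⊥  +wl: 
  step 2. node 1  ⊔preds=[-1,3]  new=[-3,3]  old=⊥  +wl: 0
  step 3. node 2  ⊔preds=[-3,3]  new=[-3,3]  old=⊥  +wl: 
  step 4. node 3  ⊔preds=[-3,3]  new=[-3,2]  stable
  step 5. node 4  ⊔preds=⊥  new=[-3,3]  old=[1,3]  +wl: 
  step 6. node 5  ⊔preds=⊥  new=[-1,3]  stable
  step 7. node 6  ⊔preds=[-3,3]  new=[-3,3]  old=⊥  +wl: 1,2,3,5
  step 8. node 0  ⊔preds=[-3,3]  new=[-3,3]  stable
  step 9. node 1  ⊔preds=[-3,3]  new=[-3,3]  stable
  step 10. node 2  ⊔preds=[-3,3]  new=[-3,3]  stable
  step 11. node 3  ⊔preds=[-3,3]  new=[-3,2]  stable
  step 12. node 5  ⊔preds=[-3,3]  new=[-3,3]  old=[-1,3]  +wl: 1,6
  step 13. node 1  ⊔preds=[-3,3]  new=[-3,3]  stable
  step 14. node 6  ⊔preds=[-3,3]  new=[-3,3]  stable

Least fixpoint reached:
  node 0: [-3,3]
  node 1: [-3,3]
  node 2: [-3,3]
  node 3: [-3,2]
  node 4: [-3,3]
  node 5: [-3,3]
  node 6: [-3,3]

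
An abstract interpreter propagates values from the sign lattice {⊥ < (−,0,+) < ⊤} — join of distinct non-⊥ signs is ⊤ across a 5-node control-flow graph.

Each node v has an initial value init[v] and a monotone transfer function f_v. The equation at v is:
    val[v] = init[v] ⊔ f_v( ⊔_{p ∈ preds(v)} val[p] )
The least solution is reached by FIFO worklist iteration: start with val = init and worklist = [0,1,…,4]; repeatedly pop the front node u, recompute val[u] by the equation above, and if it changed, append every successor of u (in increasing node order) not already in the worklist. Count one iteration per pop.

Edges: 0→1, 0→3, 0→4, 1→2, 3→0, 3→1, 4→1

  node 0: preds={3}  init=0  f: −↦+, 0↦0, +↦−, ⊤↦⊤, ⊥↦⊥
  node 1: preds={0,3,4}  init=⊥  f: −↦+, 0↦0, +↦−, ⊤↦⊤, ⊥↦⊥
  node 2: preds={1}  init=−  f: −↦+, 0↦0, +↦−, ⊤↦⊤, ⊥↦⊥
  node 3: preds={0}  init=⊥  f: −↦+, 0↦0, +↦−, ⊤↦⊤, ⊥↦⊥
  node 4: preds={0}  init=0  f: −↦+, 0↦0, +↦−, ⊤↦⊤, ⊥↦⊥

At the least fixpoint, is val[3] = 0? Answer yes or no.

yes

Iteration log — 7 steps:
  step 1. node 0  ⊔preds=⊥  new=0  stable
  step 2. node 1  ⊔preds=0  new=0  old=⊥  +wl: 
  step 3. node 2  ⊔preds=0  new=⊤  old=−  +wl: 
  step 4. node 3  ⊔preds=0  new=0  old=⊥  +wl: 0,1
  step 5. node 4  ⊔preds=0  new=0  stable
  step 6. node 0  ⊔preds=0  new=0  stable
  step 7. node 1  ⊔preds=0  new=0  stable

Least fixpoint reached:
  node 0: 0
  node 1: 0
  node 2: ⊤
  node 3: 0
  node 4: 0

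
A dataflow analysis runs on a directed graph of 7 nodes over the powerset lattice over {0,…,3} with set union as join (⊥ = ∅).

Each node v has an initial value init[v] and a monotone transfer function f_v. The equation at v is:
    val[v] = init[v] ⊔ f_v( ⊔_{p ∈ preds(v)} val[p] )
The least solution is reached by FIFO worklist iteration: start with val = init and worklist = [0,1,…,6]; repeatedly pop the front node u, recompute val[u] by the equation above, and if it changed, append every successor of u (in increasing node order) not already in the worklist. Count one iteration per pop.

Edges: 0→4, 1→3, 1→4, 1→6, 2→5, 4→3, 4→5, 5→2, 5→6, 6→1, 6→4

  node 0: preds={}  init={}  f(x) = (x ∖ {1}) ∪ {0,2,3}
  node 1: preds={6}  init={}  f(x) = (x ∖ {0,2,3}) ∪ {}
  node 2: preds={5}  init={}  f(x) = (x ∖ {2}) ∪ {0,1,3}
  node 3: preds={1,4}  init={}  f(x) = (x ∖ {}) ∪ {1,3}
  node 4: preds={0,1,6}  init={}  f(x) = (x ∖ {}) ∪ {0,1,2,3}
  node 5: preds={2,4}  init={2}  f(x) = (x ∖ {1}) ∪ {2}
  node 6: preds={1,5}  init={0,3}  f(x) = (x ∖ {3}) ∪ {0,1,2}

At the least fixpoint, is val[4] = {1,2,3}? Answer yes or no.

Iteration log — 13 steps:
  step 1. node 0  ⊔preds={}  new={0,2,3}  old={}  +wl: 
  step 2. node 1  ⊔preds={0,3}  new={}  stable
  step 3. node 2  ⊔preds={2}  new={0,1,3}  old={}  +wl: 
  step 4. node 3  ⊔preds={}  new={1,3}  old={}  +wl: 
  step 5. node 4  ⊔preds={0,2,3}  new={0,1,2,3}  old={}  +wl: 3
  step 6. node 5  ⊔preds={0,1,2,3}  new={0,2,3}  old={2}  +wl: 2
  step 7. node 6  ⊔preds={0,2,3}  new={0,1,2,3}  old={0,3}  +wl: 1,4
  step 8. node 3  ⊔preds={0,1,2,3}  new={0,1,2,3}  old={1,3}  +wl: 
  step 9. node 2  ⊔preds={0,2,3}  new={0,1,3}  stable
  step 10. node 1  ⊔preds={0,1,2,3}  new={1}  old={}  +wl: 3,6
  step 11. node 4  ⊔preds={0,1,2,3}  new={0,1,2,3}  stable
  step 12. node 3  ⊔preds={0,1,2,3}  new={0,1,2,3}  stable
  step 13. node 6  ⊔preds={0,1,2,3}  new={0,1,2,3}  stable

Least fixpoint reached:
  node 0: {0,2,3}
  node 1: {1}
  node 2: {0,1,3}
  node 3: {0,1,2,3}
  node 4: {0,1,2,3}
  node 5: {0,2,3}
  node 6: {0,1,2,3}

no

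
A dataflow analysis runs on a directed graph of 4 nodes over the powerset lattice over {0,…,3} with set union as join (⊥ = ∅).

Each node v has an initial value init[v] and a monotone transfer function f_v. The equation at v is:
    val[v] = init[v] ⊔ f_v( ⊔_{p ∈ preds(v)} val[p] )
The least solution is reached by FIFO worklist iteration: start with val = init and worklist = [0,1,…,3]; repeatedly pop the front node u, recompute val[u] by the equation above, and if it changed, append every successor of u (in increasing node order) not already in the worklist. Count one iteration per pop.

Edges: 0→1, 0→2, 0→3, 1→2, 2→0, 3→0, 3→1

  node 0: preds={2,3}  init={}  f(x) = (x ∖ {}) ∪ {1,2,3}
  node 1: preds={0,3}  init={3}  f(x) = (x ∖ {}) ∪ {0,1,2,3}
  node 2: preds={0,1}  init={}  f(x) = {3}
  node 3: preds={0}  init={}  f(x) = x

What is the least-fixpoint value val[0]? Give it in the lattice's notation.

Trace (6 dequeues):
  [1] u=0 | in {} | out {1,2,3} | prev {} | push {}
  [2] u=1 | in {1,2,3} | out {0,1,2,3} | prev {3} | push {}
  [3] u=2 | in {0,1,2,3} | out {3} | prev {} | push {0}
  [4] u=3 | in {1,2,3} | out {1,2,3} | prev {} | push {1}
  [5] u=0 | in {1,2,3} | out {1,2,3} | ==
  [6] u=1 | in {1,2,3} | out {0,1,2,3} | ==

Converged values:
  [0] {1,2,3}
  [1] {0,1,2,3}
  [2] {3}
  [3] {1,2,3}

{1,2,3}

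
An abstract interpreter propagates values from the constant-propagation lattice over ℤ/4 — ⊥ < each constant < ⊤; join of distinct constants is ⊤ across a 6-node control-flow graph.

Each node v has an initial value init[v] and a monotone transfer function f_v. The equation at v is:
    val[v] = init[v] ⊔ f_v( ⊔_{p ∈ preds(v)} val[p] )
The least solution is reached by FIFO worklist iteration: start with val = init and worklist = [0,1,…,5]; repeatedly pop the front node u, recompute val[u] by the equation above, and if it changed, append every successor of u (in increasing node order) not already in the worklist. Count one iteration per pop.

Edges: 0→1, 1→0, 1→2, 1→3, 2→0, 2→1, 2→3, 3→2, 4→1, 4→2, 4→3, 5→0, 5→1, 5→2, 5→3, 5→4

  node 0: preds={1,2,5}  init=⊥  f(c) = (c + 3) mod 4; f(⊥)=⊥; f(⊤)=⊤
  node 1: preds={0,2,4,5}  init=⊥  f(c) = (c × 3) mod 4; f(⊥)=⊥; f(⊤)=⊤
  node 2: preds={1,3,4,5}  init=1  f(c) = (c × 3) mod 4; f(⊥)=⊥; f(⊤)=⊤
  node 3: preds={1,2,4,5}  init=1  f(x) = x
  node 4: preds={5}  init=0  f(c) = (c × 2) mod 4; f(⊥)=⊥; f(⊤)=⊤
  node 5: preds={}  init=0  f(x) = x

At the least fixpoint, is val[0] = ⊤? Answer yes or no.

Iteration log — 9 steps:
  step 1. node 0  ⊔preds=⊤  new=⊤  old=⊥  +wl: 
  step 2. node 1  ⊔preds=⊤  new=⊤  old=⊥  +wl: 0
  step 3. node 2  ⊔preds=⊤  new=⊤  old=1  +wl: 1
  step 4. node 3  ⊔preds=⊤  new=⊤  old=1  +wl: 2
  step 5. node 4  ⊔preds=0  new=0  stable
  step 6. node 5  ⊔preds=⊥  new=0  stable
  step 7. node 0  ⊔preds=⊤  new=⊤  stable
  step 8. node 1  ⊔preds=⊤  new=⊤  stable
  step 9. node 2  ⊔preds=⊤  new=⊤  stable

Least fixpoint reached:
  node 0: ⊤
  node 1: ⊤
  node 2: ⊤
  node 3: ⊤
  node 4: 0
  node 5: 0

yes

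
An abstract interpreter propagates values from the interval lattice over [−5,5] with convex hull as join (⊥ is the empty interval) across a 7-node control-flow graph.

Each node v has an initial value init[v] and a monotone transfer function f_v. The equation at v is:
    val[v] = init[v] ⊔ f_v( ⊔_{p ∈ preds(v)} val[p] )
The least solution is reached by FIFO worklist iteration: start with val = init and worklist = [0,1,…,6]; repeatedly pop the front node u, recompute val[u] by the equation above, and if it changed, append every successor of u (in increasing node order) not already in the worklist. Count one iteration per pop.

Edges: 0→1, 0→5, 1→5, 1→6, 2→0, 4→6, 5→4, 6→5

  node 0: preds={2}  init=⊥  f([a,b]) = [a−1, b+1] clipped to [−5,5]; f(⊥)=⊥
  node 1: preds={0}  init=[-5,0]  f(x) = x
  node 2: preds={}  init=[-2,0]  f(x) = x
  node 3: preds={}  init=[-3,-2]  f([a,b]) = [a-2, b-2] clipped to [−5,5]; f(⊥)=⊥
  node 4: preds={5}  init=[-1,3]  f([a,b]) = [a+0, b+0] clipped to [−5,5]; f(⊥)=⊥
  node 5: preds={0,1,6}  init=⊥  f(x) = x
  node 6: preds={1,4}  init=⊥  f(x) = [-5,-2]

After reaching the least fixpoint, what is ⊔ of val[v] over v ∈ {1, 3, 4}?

Worklist (10 pops):
  #1 pop 0: in=[-2,0] → [-3,1] (was ⊥); enqueue []
  #2 pop 1: in=[-3,1] → [-5,1] (was [-5,0]); enqueue []
  #3 pop 2: in=⊥ → [-2,0] (no change)
  #4 pop 3: in=⊥ → [-3,-2] (no change)
  #5 pop 4: in=⊥ → [-1,3] (no change)
  #6 pop 5: in=[-5,1] → [-5,1] (was ⊥); enqueue [4]
  #7 pop 6: in=[-5,3] → [-5,-2] (was ⊥); enqueue [5]
  #8 pop 4: in=[-5,1] → [-5,3] (was [-1,3]); enqueue [6]
  #9 pop 5: in=[-5,1] → [-5,1] (no change)
  #10 pop 6: in=[-5,3] → [-5,-2] (no change)

Fixpoint:
  val[0] = [-3,1]
  val[1] = [-5,1]
  val[2] = [-2,0]
  val[3] = [-3,-2]
  val[4] = [-5,3]
  val[5] = [-5,1]
  val[6] = [-5,-2]

[-5,3]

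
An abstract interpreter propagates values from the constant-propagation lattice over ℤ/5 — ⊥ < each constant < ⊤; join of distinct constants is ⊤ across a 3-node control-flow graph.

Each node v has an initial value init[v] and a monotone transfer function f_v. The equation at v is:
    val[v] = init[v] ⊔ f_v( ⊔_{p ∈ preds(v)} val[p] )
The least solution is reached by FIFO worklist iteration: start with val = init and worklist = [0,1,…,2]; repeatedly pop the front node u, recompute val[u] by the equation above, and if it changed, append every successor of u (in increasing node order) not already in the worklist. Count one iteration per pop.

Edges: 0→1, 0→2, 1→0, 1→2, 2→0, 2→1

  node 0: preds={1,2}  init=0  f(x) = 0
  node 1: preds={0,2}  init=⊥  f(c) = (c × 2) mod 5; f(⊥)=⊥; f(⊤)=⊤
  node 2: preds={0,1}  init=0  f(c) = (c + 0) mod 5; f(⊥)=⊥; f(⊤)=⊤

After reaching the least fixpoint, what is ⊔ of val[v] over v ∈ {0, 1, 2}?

0

Iteration log — 4 steps:
  step 1. node 0  ⊔preds=0  new=0  stable
  step 2. node 1  ⊔preds=0  new=0  old=⊥  +wl: 0
  step 3. node 2  ⊔preds=0  new=0  stable
  step 4. node 0  ⊔preds=0  new=0  stable

Least fixpoint reached:
  node 0: 0
  node 1: 0
  node 2: 0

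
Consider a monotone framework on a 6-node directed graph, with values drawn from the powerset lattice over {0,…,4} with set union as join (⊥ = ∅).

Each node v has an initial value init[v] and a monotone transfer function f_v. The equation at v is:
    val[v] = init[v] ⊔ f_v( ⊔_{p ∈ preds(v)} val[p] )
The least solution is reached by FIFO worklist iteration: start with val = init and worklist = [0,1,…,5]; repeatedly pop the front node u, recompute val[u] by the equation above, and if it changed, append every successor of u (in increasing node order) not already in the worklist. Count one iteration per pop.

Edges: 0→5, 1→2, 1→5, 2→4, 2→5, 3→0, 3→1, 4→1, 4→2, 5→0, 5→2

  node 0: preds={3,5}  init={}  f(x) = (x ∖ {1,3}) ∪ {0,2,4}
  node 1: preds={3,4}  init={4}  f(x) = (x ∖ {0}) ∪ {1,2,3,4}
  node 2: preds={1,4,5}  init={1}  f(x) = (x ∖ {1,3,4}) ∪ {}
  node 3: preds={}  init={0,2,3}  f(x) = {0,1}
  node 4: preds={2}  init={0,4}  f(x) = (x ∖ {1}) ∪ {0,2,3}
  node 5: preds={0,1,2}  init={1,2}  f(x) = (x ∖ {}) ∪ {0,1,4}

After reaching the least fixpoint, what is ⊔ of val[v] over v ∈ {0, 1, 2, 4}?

{0,1,2,3,4}

Trace (9 dequeues):
  [1] u=0 | in {0,1,2,3} | out {0,2,4} | prev {} | push {}
  [2] u=1 | in {0,2,3,4} | out {1,2,3,4} | prev {4} | push {}
  [3] u=2 | in {0,1,2,3,4} | out {0,1,2} | prev {1} | push {}
  [4] u=3 | in {} | out {0,1,2,3} | prev {0,2,3} | push {0,1}
  [5] u=4 | in {0,1,2} | out {0,2,3,4} | prev {0,4} | push {2}
  [6] u=5 | in {0,1,2,3,4} | out {0,1,2,3,4} | prev {1,2} | push {}
  [7] u=0 | in {0,1,2,3,4} | out {0,2,4} | ==
  [8] u=1 | in {0,1,2,3,4} | out {1,2,3,4} | ==
  [9] u=2 | in {0,1,2,3,4} | out {0,1,2} | ==

Converged values:
  [0] {0,2,4}
  [1] {1,2,3,4}
  [2] {0,1,2}
  [3] {0,1,2,3}
  [4] {0,2,3,4}
  [5] {0,1,2,3,4}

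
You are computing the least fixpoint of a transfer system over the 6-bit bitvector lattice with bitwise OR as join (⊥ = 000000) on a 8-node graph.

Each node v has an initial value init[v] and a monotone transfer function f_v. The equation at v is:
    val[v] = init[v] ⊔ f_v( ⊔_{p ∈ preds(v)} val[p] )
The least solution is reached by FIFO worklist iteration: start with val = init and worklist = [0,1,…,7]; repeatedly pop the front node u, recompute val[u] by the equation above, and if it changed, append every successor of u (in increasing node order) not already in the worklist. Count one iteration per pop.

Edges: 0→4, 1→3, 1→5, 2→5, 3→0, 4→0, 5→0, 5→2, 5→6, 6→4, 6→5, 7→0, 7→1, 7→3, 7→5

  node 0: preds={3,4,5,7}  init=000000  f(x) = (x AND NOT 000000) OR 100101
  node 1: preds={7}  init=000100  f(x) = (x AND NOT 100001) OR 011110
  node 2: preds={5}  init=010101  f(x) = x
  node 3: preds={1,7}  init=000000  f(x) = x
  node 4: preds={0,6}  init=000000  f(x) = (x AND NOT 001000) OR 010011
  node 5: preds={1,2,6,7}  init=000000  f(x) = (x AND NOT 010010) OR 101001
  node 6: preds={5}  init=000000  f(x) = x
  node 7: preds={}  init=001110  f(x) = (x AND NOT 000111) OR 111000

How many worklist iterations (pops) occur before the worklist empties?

Trace (15 dequeues):
  [1] u=0 | in 001110 | out 101111 | prev 000000 | push {}
  [2] u=1 | in 001110 | out 011110 | prev 000100 | push {}
  [3] u=2 | in 000000 | out 010101 | ==
  [4] u=3 | in 011110 | out 011110 | prev 000000 | push {0}
  [5] u=4 | in 101111 | out 110111 | prev 000000 | push {}
  [6] u=5 | in 011111 | out 101101 | prev 000000 | push {2}
  [7] u=6 | in 101101 | out 101101 | prev 000000 | push {4,5}
  [8] u=7 | in 000000 | out 111110 | prev 001110 | push {1,3}
  [9] u=0 | in 111111 | out 111111 | prev 101111 | push {}
  [10] u=2 | in 101101 | out 111101 | prev 010101 | push {}
  [11] u=4 | in 111111 | out 110111 | ==
  [12] u=5 | in 111111 | out 101101 | ==
  [13] u=1 | in 111110 | out 011110 | ==
  [14] u=3 | in 111110 | out 111110 | prev 011110 | push {0}
  [15] u=0 | in 111111 | out 111111 | ==

Converged values:
  [0] 111111
  [1] 011110
  [2] 111101
  [3] 111110
  [4] 110111
  [5] 101101
  [6] 101101
  [7] 111110

15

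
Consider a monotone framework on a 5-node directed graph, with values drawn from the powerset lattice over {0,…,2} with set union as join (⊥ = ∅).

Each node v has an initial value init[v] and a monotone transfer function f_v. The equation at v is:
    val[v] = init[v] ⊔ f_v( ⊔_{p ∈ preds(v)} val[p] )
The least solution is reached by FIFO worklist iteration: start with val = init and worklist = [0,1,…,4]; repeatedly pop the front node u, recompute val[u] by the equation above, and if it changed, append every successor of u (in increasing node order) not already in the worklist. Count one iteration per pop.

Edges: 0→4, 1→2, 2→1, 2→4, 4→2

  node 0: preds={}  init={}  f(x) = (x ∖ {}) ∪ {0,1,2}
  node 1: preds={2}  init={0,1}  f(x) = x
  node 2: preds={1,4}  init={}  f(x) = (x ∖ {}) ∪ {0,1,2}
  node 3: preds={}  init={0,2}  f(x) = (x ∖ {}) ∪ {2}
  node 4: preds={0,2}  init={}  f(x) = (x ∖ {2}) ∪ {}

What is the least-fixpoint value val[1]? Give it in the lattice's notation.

Trace (7 dequeues):
  [1] u=0 | in {} | out {0,1,2} | prev {} | push {}
  [2] u=1 | in {} | out {0,1} | ==
  [3] u=2 | in {0,1} | out {0,1,2} | prev {} | push {1}
  [4] u=3 | in {} | out {0,2} | ==
  [5] u=4 | in {0,1,2} | out {0,1} | prev {} | push {2}
  [6] u=1 | in {0,1,2} | out {0,1,2} | prev {0,1} | push {}
  [7] u=2 | in {0,1,2} | out {0,1,2} | ==

Converged values:
  [0] {0,1,2}
  [1] {0,1,2}
  [2] {0,1,2}
  [3] {0,2}
  [4] {0,1}

{0,1,2}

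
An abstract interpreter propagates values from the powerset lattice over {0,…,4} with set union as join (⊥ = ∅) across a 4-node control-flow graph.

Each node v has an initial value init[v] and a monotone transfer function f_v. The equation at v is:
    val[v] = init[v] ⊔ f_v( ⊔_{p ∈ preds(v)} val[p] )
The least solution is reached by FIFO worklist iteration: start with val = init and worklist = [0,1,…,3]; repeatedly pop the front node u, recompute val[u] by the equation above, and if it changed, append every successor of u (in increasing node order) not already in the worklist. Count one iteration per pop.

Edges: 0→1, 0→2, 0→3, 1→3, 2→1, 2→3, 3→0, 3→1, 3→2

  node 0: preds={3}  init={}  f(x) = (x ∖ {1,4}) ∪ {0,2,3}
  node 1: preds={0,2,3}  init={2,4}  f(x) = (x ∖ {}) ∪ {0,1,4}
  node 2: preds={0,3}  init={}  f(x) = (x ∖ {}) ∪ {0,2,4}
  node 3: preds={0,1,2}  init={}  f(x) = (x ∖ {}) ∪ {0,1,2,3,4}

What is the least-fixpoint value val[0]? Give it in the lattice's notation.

{0,2,3}

Trace (9 dequeues):
  [1] u=0 | in {} | out {0,2,3} | prev {} | push {}
  [2] u=1 | in {0,2,3} | out {0,1,2,3,4} | prev {2,4} | push {}
  [3] u=2 | in {0,2,3} | out {0,2,3,4} | prev {} | push {1}
  [4] u=3 | in {0,1,2,3,4} | out {0,1,2,3,4} | prev {} | push {0,2}
  [5] u=1 | in {0,1,2,3,4} | out {0,1,2,3,4} | ==
  [6] u=0 | in {0,1,2,3,4} | out {0,2,3} | ==
  [7] u=2 | in {0,1,2,3,4} | out {0,1,2,3,4} | prev {0,2,3,4} | push {1,3}
  [8] u=1 | in {0,1,2,3,4} | out {0,1,2,3,4} | ==
  [9] u=3 | in {0,1,2,3,4} | out {0,1,2,3,4} | ==

Converged values:
  [0] {0,2,3}
  [1] {0,1,2,3,4}
  [2] {0,1,2,3,4}
  [3] {0,1,2,3,4}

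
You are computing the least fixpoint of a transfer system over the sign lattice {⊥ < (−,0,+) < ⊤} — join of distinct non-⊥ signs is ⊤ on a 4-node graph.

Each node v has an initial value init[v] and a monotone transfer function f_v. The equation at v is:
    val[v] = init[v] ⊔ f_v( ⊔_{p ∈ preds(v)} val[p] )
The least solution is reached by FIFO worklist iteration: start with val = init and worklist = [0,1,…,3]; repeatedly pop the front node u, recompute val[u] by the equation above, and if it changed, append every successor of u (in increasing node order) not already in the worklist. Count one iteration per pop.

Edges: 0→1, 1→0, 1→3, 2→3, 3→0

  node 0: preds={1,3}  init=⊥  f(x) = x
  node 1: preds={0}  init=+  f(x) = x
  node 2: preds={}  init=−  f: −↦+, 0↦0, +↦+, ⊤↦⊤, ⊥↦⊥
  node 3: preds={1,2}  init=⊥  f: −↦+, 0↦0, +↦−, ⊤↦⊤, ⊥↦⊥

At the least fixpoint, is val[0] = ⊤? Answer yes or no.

Iteration log — 8 steps:
  step 1. node 0  ⊔preds=+  new=+  old=⊥  +wl: 
  step 2. node 1  ⊔preds=+  new=+  stable
  step 3. node 2  ⊔preds=⊥  new=−  stable
  step 4. node 3  ⊔preds=⊤  new=⊤  old=⊥  +wl: 0
  step 5. node 0  ⊔preds=⊤  new=⊤  old=+  +wl: 1
  step 6. node 1  ⊔preds=⊤  new=⊤  old=+  +wl: 0,3
  step 7. node 0  ⊔preds=⊤  new=⊤  stable
  step 8. node 3  ⊔preds=⊤  new=⊤  stable

Least fixpoint reached:
  node 0: ⊤
  node 1: ⊤
  node 2: −
  node 3: ⊤

yes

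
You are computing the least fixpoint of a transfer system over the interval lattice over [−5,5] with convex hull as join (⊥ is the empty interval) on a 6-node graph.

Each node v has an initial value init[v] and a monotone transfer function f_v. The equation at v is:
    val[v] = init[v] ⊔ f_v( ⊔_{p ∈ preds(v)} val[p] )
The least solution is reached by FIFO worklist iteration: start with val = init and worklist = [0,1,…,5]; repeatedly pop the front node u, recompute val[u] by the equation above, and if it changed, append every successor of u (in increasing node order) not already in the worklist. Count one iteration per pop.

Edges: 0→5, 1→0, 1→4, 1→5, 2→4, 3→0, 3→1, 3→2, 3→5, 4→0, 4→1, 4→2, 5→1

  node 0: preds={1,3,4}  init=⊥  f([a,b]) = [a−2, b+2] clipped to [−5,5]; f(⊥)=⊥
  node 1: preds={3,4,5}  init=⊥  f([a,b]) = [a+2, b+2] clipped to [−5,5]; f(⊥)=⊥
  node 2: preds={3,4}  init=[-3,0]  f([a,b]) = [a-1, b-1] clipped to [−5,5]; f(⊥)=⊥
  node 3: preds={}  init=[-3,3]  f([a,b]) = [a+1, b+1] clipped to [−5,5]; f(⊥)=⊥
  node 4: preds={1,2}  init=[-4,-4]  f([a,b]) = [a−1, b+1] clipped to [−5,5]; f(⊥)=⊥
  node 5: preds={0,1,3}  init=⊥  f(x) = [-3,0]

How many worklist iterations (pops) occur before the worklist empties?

Worklist (12 pops):
  #1 pop 0: in=[-4,3] → [-5,5] (was ⊥); enqueue []
  #2 pop 1: in=[-4,3] → [-2,5] (was ⊥); enqueue [0]
  #3 pop 2: in=[-4,3] → [-5,2] (was [-3,0]); enqueue []
  #4 pop 3: in=⊥ → [-3,3] (no change)
  #5 pop 4: in=[-5,5] → [-5,5] (was [-4,-4]); enqueue [1,2]
  #6 pop 5: in=[-5,5] → [-3,0] (was ⊥); enqueue []
  #7 pop 0: in=[-5,5] → [-5,5] (no change)
  #8 pop 1: in=[-5,5] → [-3,5] (was [-2,5]); enqueue [0,4,5]
  #9 pop 2: in=[-5,5] → [-5,4] (was [-5,2]); enqueue []
  #10 pop 0: in=[-5,5] → [-5,5] (no change)
  #11 pop 4: in=[-5,5] → [-5,5] (no change)
  #12 pop 5: in=[-5,5] → [-3,0] (no change)

Fixpoint:
  val[0] = [-5,5]
  val[1] = [-3,5]
  val[2] = [-5,4]
  val[3] = [-3,3]
  val[4] = [-5,5]
  val[5] = [-3,0]

12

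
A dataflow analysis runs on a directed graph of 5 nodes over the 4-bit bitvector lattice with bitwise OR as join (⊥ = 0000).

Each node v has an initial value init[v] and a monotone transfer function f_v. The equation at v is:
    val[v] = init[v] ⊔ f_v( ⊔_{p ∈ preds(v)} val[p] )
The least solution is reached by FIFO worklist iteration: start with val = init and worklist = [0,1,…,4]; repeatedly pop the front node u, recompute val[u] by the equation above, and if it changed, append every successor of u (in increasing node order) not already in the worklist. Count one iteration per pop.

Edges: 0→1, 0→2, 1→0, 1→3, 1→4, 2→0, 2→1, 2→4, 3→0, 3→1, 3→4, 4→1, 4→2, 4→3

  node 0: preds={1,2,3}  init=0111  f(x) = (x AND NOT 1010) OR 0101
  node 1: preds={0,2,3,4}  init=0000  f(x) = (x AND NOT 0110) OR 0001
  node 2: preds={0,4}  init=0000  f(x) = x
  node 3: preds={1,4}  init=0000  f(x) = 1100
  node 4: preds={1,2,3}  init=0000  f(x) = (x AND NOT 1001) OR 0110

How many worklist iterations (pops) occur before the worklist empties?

Trace (11 dequeues):
  [1] u=0 | in 0000 | out 0111 | ==
  [2] u=1 | in 0111 | out 0001 | prev 0000 | push {0}
  [3] u=2 | in 0111 | out 0111 | prev 0000 | push {1}
  [4] u=3 | in 0001 | out 1100 | prev 0000 | push {}
  [5] u=4 | in 1111 | out 0110 | prev 0000 | push {2,3}
  [6] u=0 | in 1111 | out 0111 | ==
  [7] u=1 | in 1111 | out 1001 | prev 0001 | push {0,4}
  [8] u=2 | in 0111 | out 0111 | ==
  [9] u=3 | in 1111 | out 1100 | ==
  [10] u=0 | in 1111 | out 0111 | ==
  [11] u=4 | in 1111 | out 0110 | ==

Converged values:
  [0] 0111
  [1] 1001
  [2] 0111
  [3] 1100
  [4] 0110

11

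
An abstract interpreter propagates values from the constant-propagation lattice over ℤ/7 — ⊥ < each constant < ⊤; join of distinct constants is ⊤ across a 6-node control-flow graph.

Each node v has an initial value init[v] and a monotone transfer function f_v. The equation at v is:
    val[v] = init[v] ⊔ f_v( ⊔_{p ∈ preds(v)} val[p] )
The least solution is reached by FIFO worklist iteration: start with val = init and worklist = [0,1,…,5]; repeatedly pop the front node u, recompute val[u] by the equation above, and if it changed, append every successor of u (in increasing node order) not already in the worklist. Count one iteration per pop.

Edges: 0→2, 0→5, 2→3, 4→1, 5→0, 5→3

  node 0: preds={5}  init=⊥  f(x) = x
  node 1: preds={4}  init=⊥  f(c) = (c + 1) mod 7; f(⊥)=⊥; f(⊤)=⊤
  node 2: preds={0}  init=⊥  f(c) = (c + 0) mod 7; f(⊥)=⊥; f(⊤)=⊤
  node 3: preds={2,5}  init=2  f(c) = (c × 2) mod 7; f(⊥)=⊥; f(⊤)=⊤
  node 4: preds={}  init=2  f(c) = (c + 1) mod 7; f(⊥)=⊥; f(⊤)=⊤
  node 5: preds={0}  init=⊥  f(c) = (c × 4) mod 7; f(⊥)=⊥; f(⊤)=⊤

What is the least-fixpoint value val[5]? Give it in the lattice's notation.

⊥

Worklist (6 pops):
  #1 pop 0: in=⊥ → ⊥ (no change)
  #2 pop 1: in=2 → 3 (was ⊥); enqueue []
  #3 pop 2: in=⊥ → ⊥ (no change)
  #4 pop 3: in=⊥ → 2 (no change)
  #5 pop 4: in=⊥ → 2 (no change)
  #6 pop 5: in=⊥ → ⊥ (no change)

Fixpoint:
  val[0] = ⊥
  val[1] = 3
  val[2] = ⊥
  val[3] = 2
  val[4] = 2
  val[5] = ⊥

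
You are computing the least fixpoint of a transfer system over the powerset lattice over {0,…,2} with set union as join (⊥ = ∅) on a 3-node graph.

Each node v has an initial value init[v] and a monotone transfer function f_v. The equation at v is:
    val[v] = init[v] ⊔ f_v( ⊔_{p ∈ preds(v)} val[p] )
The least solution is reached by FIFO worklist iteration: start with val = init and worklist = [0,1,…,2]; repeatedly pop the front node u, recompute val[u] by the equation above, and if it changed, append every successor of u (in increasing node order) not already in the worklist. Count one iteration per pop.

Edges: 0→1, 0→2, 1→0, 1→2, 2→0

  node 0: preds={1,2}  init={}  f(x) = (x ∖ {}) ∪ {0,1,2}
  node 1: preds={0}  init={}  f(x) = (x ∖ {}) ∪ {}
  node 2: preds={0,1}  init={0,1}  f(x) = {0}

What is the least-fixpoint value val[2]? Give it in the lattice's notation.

Worklist (4 pops):
  #1 pop 0: in={0,1} → {0,1,2} (was {}); enqueue []
  #2 pop 1: in={0,1,2} → {0,1,2} (was {}); enqueue [0]
  #3 pop 2: in={0,1,2} → {0,1} (no change)
  #4 pop 0: in={0,1,2} → {0,1,2} (no change)

Fixpoint:
  val[0] = {0,1,2}
  val[1] = {0,1,2}
  val[2] = {0,1}

{0,1}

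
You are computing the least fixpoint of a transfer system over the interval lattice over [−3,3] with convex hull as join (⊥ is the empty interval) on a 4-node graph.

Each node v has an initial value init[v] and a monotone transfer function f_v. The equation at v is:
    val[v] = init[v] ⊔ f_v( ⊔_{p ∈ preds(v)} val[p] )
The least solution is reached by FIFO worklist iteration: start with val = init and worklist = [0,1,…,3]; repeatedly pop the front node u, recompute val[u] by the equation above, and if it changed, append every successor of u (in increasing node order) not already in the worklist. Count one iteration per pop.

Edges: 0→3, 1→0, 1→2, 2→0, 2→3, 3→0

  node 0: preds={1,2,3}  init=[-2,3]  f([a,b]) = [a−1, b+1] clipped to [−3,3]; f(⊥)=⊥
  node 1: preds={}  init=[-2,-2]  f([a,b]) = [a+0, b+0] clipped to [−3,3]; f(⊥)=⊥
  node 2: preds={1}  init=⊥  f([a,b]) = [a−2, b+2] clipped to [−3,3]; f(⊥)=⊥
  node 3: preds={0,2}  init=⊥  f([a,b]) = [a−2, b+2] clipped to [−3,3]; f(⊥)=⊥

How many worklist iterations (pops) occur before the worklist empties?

Worklist (5 pops):
  #1 pop 0: in=[-2,-2] → [-3,3] (was [-2,3]); enqueue []
  #2 pop 1: in=⊥ → [-2,-2] (no change)
  #3 pop 2: in=[-2,-2] → [-3,0] (was ⊥); enqueue [0]
  #4 pop 3: in=[-3,3] → [-3,3] (was ⊥); enqueue []
  #5 pop 0: in=[-3,3] → [-3,3] (no change)

Fixpoint:
  val[0] = [-3,3]
  val[1] = [-2,-2]
  val[2] = [-3,0]
  val[3] = [-3,3]

5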